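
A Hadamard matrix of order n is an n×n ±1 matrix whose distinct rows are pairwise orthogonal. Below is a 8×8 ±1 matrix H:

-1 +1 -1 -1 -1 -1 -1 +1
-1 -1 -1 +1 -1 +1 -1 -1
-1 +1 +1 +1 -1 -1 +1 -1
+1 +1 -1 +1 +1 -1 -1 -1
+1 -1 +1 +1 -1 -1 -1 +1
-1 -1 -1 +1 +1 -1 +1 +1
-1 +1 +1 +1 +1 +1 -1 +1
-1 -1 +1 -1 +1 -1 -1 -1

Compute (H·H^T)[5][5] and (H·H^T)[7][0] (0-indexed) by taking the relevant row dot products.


Row 0 of H: [-1, 1, -1, -1, -1, -1, -1, 1].
Row 5 of H: [-1, -1, -1, 1, 1, -1, 1, 1].
Row 7 of H: [-1, -1, 1, -1, 1, -1, -1, -1].
(H·H^T)[5][5] = Σ_j H[5][j]·H[5][j] = (-1)² + (-1)² + (-1)² + (1)² + (1)² + (-1)² + (1)² + (1)² = 1 + 1 + 1 + 1 + 1 + 1 + 1 + 1 = 8.
(H·H^T)[7][0] = Σ_j H[7][j]·H[0][j] = (-1)·(-1) + (-1)·(1) + (1)·(-1) + (-1)·(-1) + (1)·(-1) + (-1)·(-1) + (-1)·(-1) + (-1)·(1) = 1 + -1 + -1 + 1 + -1 + 1 + 1 + -1 = 0.
So rows 7 and 0 are orthogonal; the diagonal entry equals n = 8.

(5,5) entry = 8; (7,0) entry = 0.


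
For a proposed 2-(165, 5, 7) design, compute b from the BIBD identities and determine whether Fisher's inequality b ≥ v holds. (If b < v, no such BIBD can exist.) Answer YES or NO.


r = λ(v − 1)/(k − 1) = 7·164/4 = 287.
b = vr/k = 165·287/5 = 9471.
Fisher's inequality: b ≥ v ⇔ 9471 ≥ 165? YES.

YES


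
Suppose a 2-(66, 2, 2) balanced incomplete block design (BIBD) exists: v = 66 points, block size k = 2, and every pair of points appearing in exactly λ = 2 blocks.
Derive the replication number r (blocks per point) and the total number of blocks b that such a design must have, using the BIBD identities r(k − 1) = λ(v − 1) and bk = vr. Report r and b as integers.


Any 2-(v, k, λ) BIBD satisfies two necessary conditions:
  (i)  Each point sits in r blocks, and counting incidences through any fixed point gives r(k − 1) = λ(v − 1), so r = λ(v − 1)/(k − 1).
  (ii) Total incidences bk = vr, so b = vr/k.
Step 1: r = λ(v − 1)/(k − 1) = 2·(66 − 1)/(2 − 1) = 2·65/1 = 130/1 = 130.
Step 2: b = vr/k = 66·130/2 = 8580/2 = 4290.
Check integrality: r = 130 ∈ Z ✓, b = 4290 ∈ Z ✓.
(These identities are necessary conditions: they determine r and b for any design with these parameters, but do not by themselves prove that one exists.)

r = 130, b = 4290.


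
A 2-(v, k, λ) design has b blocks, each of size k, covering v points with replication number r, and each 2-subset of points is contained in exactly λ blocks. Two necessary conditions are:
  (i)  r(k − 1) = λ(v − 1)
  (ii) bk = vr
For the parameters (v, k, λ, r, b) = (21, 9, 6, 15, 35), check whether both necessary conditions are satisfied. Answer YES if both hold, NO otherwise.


Condition (i): r(k − 1) = 15·8 = 120; λ(v − 1) = 6·20 = 120. Match? YES.
Condition (ii): bk = 35·9 = 315; vr = 21·15 = 315. Match? YES.
Both conditions hold? YES.

YES


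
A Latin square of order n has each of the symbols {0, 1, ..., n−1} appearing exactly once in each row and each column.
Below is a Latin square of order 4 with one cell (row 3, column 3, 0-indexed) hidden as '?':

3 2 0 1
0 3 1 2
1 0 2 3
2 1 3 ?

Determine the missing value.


Row 3 contains symbols [1, 2, 3] — missing [0].
Column 3 contains symbols [1, 2, 3] — missing [0].
The missing symbol must appear in both missing sets; intersection = [0].
Therefore the hidden value is 0.

Missing value = 0.


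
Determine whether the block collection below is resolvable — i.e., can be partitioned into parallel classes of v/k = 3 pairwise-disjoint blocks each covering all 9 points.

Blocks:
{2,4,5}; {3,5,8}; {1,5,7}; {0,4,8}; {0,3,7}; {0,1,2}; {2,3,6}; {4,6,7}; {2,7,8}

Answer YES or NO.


v = 9, block size k = 3, number of blocks = 9.
For resolvability, blocks must partition into parallel classes of size v/k = 3.
Total blocks must therefore be a multiple of 3: 9 = 3·3 + 0 ⇒ divisible ✓.
Consider block {2,4,5}. The only other block(s) in the collection disjoint from it are {0,3,7} — just 1 block(s). Any parallel class containing {2,4,5} would need 2 other blocks each disjoint from it, so no parallel class of size 3 can contain {2,4,5}.
Since every block must belong to some parallel class in a resolution, the collection cannot be partitioned into parallel classes.
Resolvable? NO.

NO


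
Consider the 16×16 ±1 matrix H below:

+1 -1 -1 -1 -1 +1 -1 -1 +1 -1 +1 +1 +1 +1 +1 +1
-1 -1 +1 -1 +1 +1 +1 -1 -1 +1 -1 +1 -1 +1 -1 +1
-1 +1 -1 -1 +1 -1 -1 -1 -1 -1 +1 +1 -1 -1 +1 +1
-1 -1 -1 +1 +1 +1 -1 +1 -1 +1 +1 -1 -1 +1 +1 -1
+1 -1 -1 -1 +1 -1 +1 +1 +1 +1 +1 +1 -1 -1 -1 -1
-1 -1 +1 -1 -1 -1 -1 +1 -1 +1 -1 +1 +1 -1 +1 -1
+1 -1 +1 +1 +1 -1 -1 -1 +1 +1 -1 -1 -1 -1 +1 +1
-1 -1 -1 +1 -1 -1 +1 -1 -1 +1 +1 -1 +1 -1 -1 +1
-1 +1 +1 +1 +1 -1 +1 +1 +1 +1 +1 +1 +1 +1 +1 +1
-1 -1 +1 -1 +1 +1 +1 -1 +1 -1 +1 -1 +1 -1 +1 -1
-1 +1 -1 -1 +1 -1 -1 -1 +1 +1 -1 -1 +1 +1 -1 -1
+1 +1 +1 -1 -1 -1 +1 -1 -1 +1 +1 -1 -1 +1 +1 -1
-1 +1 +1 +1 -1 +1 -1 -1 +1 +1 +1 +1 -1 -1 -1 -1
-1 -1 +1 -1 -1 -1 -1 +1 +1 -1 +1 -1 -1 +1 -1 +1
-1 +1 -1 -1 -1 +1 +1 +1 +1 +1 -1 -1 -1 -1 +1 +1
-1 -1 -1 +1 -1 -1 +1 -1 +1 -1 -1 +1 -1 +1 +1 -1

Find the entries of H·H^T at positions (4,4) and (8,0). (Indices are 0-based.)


Row 0 of H: [1, -1, -1, -1, -1, 1, -1, -1, 1, -1, 1, 1, 1, 1, 1, 1].
Row 4 of H: [1, -1, -1, -1, 1, -1, 1, 1, 1, 1, 1, 1, -1, -1, -1, -1].
Row 8 of H: [-1, 1, 1, 1, 1, -1, 1, 1, 1, 1, 1, 1, 1, 1, 1, 1].
(H·H^T)[4][4] = Σ_j H[4][j]·H[4][j] = (1)² + (-1)² + (-1)² + (-1)² + (1)² + (-1)² + (1)² + (1)² + (1)² + (1)² + (1)² + (1)² + (-1)² + (-1)² + (-1)² + (-1)² = 1 + 1 + 1 + 1 + 1 + 1 + 1 + 1 + 1 + 1 + 1 + 1 + 1 + 1 + 1 + 1 = 16.
(H·H^T)[8][0] = Σ_j H[8][j]·H[0][j] = (-1)·(1) + (1)·(-1) + (1)·(-1) + (1)·(-1) + (1)·(-1) + (-1)·(1) + (1)·(-1) + (1)·(-1) + (1)·(1) + (1)·(-1) + (1)·(1) + (1)·(1) + (1)·(1) + (1)·(1) + (1)·(1) + (1)·(1) = -1 + -1 + -1 + -1 + -1 + -1 + -1 + -1 + 1 + -1 + 1 + 1 + 1 + 1 + 1 + 1 = -2.
Rows 8 and 0 are not orthogonal (dot product = -2 ≠ 0), so H is not a Hadamard matrix.

(4,4) entry = 16; (8,0) entry = -2.


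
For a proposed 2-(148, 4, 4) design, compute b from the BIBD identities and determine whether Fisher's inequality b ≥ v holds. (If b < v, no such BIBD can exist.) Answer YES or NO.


r = λ(v − 1)/(k − 1) = 4·147/3 = 196.
b = vr/k = 148·196/4 = 7252.
Fisher's inequality: b ≥ v ⇔ 7252 ≥ 148? YES.

YES


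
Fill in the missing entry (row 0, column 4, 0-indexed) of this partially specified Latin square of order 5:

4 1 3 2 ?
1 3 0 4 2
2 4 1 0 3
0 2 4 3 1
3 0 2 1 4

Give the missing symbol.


Row 0 contains symbols [1, 2, 3, 4] — missing [0].
Column 4 contains symbols [1, 2, 3, 4] — missing [0].
The missing symbol must appear in both missing sets; intersection = [0].
Therefore the hidden value is 0.

Missing value = 0.


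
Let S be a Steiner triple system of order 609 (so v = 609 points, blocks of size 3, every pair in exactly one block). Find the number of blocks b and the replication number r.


An STS(v) is a 2-(v, 3, 1) BIBD: block size k = 3, λ = 1.
Replication: r(k − 1) = λ(v − 1) ⇒ r·2 = 609 − 1 = 608 ⇒ r = 304.
Block count: bk = vr ⇒ b·3 = 609·304 = 185136 ⇒ b = 61712.

r = 304, b = 61712.


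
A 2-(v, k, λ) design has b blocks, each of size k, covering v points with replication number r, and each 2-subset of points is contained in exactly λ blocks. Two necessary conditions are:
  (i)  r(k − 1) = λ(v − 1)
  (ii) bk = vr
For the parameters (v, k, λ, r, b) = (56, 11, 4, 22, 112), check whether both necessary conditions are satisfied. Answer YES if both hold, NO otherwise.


Condition (i): r(k − 1) = 22·10 = 220; λ(v − 1) = 4·55 = 220. Match? YES.
Condition (ii): bk = 112·11 = 1232; vr = 56·22 = 1232. Match? YES.
Both conditions hold? YES.

YES


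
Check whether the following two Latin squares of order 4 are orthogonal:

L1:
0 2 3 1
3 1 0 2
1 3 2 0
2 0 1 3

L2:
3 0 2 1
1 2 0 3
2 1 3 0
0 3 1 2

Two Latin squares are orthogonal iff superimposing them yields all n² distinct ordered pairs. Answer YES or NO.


Form the n² = 16 superimposed pairs (L1[i][j], L2[i][j]), row by row (rows and columns indexed from 0):
row 0: (0,3) (2,0) (3,2) (1,1)
row 1: (3,1) (1,2) (0,0) (2,3)
row 2: (1,2) (3,1) (2,3) (0,0)
row 3: (2,0) (0,3) (1,1) (3,2)
Orthogonality requires all 16 pairs distinct.
But the pair (1,2) repeats: cell (1,1) has L1 = 1, L2 = 2, and cell (2,0) has L1 = 1, L2 = 2.
A repeated pair means some other pair never occurs (only 8 distinct pairs out of 16), so the squares are not orthogonal.
Conclusion: NO.

NO


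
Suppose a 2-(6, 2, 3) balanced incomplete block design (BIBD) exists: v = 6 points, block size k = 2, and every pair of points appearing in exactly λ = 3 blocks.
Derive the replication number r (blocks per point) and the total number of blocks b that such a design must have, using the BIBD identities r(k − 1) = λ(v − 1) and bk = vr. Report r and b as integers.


Any 2-(v, k, λ) BIBD satisfies two necessary conditions:
  (i)  Each point sits in r blocks, and counting incidences through any fixed point gives r(k − 1) = λ(v − 1), so r = λ(v − 1)/(k − 1).
  (ii) Total incidences bk = vr, so b = vr/k.
Step 1: r = λ(v − 1)/(k − 1) = 3·(6 − 1)/(2 − 1) = 3·5/1 = 15/1 = 15.
Step 2: b = vr/k = 6·15/2 = 90/2 = 45.
Check integrality: r = 15 ∈ Z ✓, b = 45 ∈ Z ✓.
(These identities are necessary conditions: they determine r and b for any design with these parameters, but do not by themselves prove that one exists.)

r = 15, b = 45.


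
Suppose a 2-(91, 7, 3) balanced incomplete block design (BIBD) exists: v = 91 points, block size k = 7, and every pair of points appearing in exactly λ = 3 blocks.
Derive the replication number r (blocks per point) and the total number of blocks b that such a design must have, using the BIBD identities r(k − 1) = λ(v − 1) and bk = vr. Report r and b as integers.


Any 2-(v, k, λ) BIBD satisfies two necessary conditions:
  (i)  Each point sits in r blocks, and counting incidences through any fixed point gives r(k − 1) = λ(v − 1), so r = λ(v − 1)/(k − 1).
  (ii) Total incidences bk = vr, so b = vr/k.
Step 1: r = λ(v − 1)/(k − 1) = 3·(91 − 1)/(7 − 1) = 3·90/6 = 270/6 = 45.
Step 2: b = vr/k = 91·45/7 = 4095/7 = 585.
Check integrality: r = 45 ∈ Z ✓, b = 585 ∈ Z ✓.
(These identities are necessary conditions: they determine r and b for any design with these parameters, but do not by themselves prove that one exists.)

r = 45, b = 585.


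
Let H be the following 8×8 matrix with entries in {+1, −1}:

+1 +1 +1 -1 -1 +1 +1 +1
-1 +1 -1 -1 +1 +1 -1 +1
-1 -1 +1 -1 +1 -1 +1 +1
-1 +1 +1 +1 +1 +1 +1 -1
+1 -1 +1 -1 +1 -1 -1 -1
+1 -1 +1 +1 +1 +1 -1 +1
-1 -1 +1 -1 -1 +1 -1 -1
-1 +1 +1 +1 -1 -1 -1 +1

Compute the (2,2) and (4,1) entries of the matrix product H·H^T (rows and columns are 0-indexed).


Row 1 of H: [-1, 1, -1, -1, 1, 1, -1, 1].
Row 2 of H: [-1, -1, 1, -1, 1, -1, 1, 1].
Row 4 of H: [1, -1, 1, -1, 1, -1, -1, -1].
(H·H^T)[2][2] = Σ_j H[2][j]·H[2][j] = (-1)² + (-1)² + (1)² + (-1)² + (1)² + (-1)² + (1)² + (1)² = 1 + 1 + 1 + 1 + 1 + 1 + 1 + 1 = 8.
(H·H^T)[4][1] = Σ_j H[4][j]·H[1][j] = (1)·(-1) + (-1)·(1) + (1)·(-1) + (-1)·(-1) + (1)·(1) + (-1)·(1) + (-1)·(-1) + (-1)·(1) = -1 + -1 + -1 + 1 + 1 + -1 + 1 + -1 = -2.
Rows 4 and 1 are not orthogonal (dot product = -2 ≠ 0), so H is not a Hadamard matrix.

(2,2) entry = 8; (4,1) entry = -2.


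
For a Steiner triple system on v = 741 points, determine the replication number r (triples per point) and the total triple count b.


An STS(v) is a 2-(v, 3, 1) BIBD: block size k = 3, λ = 1.
Replication: r(k − 1) = λ(v − 1) ⇒ r·2 = 741 − 1 = 740 ⇒ r = 370.
Block count: b = v(v − 1)/6 = 741·740/6 = 548340/6 = 91390.
(Check via bk = vr: 91390·3 = 274170 = 741·370 = 274170 ✓.)

r = 370, b = 91390.


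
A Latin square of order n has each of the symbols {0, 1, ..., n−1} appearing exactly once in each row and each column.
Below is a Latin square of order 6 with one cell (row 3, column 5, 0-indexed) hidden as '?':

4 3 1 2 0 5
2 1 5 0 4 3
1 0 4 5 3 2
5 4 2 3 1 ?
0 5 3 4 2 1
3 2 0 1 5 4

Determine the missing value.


Row 3 contains symbols [1, 2, 3, 4, 5] — missing [0].
Column 5 contains symbols [1, 2, 3, 4, 5] — missing [0].
The missing symbol must appear in both missing sets; intersection = [0].
Therefore the hidden value is 0.

Missing value = 0.


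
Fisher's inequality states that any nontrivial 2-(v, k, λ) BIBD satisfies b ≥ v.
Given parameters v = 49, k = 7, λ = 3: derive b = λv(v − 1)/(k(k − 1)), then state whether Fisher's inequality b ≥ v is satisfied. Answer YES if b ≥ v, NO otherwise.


r = λ(v − 1)/(k − 1) = 3·48/6 = 24.
b = vr/k = 49·24/7 = 168.
Fisher's inequality: b ≥ v ⇔ 168 ≥ 49? YES.

YES


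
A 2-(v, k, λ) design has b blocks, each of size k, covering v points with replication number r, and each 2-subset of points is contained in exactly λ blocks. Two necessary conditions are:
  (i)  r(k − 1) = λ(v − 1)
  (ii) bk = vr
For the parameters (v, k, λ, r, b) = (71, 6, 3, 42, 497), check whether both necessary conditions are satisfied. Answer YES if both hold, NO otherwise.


Condition (i): r(k − 1) = 42·5 = 210; λ(v − 1) = 3·70 = 210. Match? YES.
Condition (ii): bk = 497·6 = 2982; vr = 71·42 = 2982. Match? YES.
Both conditions hold? YES.

YES


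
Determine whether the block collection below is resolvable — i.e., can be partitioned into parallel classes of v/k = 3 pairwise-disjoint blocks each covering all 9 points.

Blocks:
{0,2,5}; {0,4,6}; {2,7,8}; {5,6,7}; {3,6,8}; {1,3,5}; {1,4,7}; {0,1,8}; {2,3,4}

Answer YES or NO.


v = 9, block size k = 3, number of blocks = 9.
For resolvability, blocks must partition into parallel classes of size v/k = 3.
Total blocks must therefore be a multiple of 3: 9 = 3·3 + 0 ⇒ divisible ✓.
Greedy packing gives 3 candidate class(es). Each should be a full parallel class (size 3, covers all 9 points).
  Class 1 (3 blocks): {0,2,5}; {3,6,8}; {1,4,7}. Points covered: [0, 1, 2, 3, 4, 5, 6, 7, 8].
  Class 2 (3 blocks): {0,4,6}; {2,7,8}; {1,3,5}. Points covered: [0, 1, 2, 3, 4, 5, 6, 7, 8].
  Class 3 (3 blocks): {5,6,7}; {0,1,8}; {2,3,4}. Points covered: [0, 1, 2, 3, 4, 5, 6, 7, 8].
All classes full (size 3)? YES. All classes cover every point? YES.
Resolvable? YES.

YES


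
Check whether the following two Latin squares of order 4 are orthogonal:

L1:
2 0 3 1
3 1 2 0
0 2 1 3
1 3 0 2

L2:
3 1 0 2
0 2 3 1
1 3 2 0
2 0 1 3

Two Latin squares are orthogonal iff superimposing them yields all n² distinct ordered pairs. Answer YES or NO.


Form the n² = 16 superimposed pairs (L1[i][j], L2[i][j]), row by row (rows and columns indexed from 0):
row 0: (2,3) (0,1) (3,0) (1,2)
row 1: (3,0) (1,2) (2,3) (0,1)
row 2: (0,1) (2,3) (1,2) (3,0)
row 3: (1,2) (3,0) (0,1) (2,3)
Orthogonality requires all 16 pairs distinct.
But the pair (3,0) repeats: cell (0,2) has L1 = 3, L2 = 0, and cell (1,0) has L1 = 3, L2 = 0.
A repeated pair means some other pair never occurs (only 4 distinct pairs out of 16), so the squares are not orthogonal.
Conclusion: NO.

NO


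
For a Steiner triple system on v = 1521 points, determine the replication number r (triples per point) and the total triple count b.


An STS(v) is a 2-(v, 3, 1) BIBD: block size k = 3, λ = 1.
Replication: r(k − 1) = λ(v − 1) ⇒ r·2 = 1521 − 1 = 1520 ⇒ r = 760.
Block count: b = v(v − 1)/6 = 1521·1520/6 = 2311920/6 = 385320.
(Check via bk = vr: 385320·3 = 1155960 = 1521·760 = 1155960 ✓.)

r = 760, b = 385320.


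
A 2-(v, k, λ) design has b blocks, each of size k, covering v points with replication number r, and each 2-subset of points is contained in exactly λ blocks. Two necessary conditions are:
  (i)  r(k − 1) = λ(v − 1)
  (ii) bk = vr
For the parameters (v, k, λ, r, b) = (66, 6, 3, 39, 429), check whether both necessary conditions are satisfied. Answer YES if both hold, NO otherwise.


Condition (i): r(k − 1) = 39·5 = 195; λ(v − 1) = 3·65 = 195. Match? YES.
Condition (ii): bk = 429·6 = 2574; vr = 66·39 = 2574. Match? YES.
Both conditions hold? YES.

YES


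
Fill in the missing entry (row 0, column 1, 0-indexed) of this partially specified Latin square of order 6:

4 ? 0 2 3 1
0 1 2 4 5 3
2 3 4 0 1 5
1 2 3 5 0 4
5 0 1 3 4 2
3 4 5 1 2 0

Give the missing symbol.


Row 0 contains symbols [0, 1, 2, 3, 4] — missing [5].
Column 1 contains symbols [0, 1, 2, 3, 4] — missing [5].
The missing symbol must appear in both missing sets; intersection = [5].
Therefore the hidden value is 5.

Missing value = 5.


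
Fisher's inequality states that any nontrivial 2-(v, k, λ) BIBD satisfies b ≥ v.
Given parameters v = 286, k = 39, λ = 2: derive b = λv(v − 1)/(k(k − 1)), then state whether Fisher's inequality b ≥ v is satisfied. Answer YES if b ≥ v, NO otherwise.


b = λv(v − 1)/(k(k − 1)) = 2·286·285/(39·38) = 163020/1482 = 110.
Compare with v = 286: b < v, so Fisher's inequality fails.

NO


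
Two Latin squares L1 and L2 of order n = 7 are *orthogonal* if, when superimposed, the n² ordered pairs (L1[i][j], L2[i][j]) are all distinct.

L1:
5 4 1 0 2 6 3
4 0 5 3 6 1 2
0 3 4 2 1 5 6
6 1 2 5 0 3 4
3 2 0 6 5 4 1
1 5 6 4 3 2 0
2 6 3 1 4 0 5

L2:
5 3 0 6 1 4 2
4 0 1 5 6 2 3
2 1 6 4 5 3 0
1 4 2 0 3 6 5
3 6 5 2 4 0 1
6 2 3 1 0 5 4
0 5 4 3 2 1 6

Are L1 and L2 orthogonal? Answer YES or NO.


Form the n² = 49 superimposed pairs (L1[i][j], L2[i][j]), row by row (rows and columns indexed from 0):
row 0: (5,5) (4,3) (1,0) (0,6) (2,1) (6,4) (3,2)
row 1: (4,4) (0,0) (5,1) (3,5) (6,6) (1,2) (2,3)
row 2: (0,2) (3,1) (4,6) (2,4) (1,5) (5,3) (6,0)
row 3: (6,1) (1,4) (2,2) (5,0) (0,3) (3,6) (4,5)
row 4: (3,3) (2,6) (0,5) (6,2) (5,4) (4,0) (1,1)
row 5: (1,6) (5,2) (6,3) (4,1) (3,0) (2,5) (0,4)
row 6: (2,0) (6,5) (3,4) (1,3) (4,2) (0,1) (5,6)
Orthogonality requires all 49 pairs distinct.
Check by first coordinate: for each symbol s of L1, list the L2 entries in the n cells where L1 = s; they must all differ.
  L1 = 0: L2 entries (in reading order) 6, 0, 2, 3, 5, 4, 1 — all 7 distinct ✓
  L1 = 1: L2 entries (in reading order) 0, 2, 5, 4, 1, 6, 3 — all 7 distinct ✓
  L1 = 2: L2 entries (in reading order) 1, 3, 4, 2, 6, 5, 0 — all 7 distinct ✓
  L1 = 3: L2 entries (in reading order) 2, 5, 1, 6, 3, 0, 4 — all 7 distinct ✓
  L1 = 4: L2 entries (in reading order) 3, 4, 6, 5, 0, 1, 2 — all 7 distinct ✓
  L1 = 5: L2 entries (in reading order) 5, 1, 3, 0, 4, 2, 6 — all 7 distinct ✓
  L1 = 6: L2 entries (in reading order) 4, 6, 0, 1, 2, 3, 5 — all 7 distinct ✓
Every symbol of L1 meets every symbol of L2 exactly once, so all 49 pairs are distinct (49 of 49).
Conclusion: YES.

YES


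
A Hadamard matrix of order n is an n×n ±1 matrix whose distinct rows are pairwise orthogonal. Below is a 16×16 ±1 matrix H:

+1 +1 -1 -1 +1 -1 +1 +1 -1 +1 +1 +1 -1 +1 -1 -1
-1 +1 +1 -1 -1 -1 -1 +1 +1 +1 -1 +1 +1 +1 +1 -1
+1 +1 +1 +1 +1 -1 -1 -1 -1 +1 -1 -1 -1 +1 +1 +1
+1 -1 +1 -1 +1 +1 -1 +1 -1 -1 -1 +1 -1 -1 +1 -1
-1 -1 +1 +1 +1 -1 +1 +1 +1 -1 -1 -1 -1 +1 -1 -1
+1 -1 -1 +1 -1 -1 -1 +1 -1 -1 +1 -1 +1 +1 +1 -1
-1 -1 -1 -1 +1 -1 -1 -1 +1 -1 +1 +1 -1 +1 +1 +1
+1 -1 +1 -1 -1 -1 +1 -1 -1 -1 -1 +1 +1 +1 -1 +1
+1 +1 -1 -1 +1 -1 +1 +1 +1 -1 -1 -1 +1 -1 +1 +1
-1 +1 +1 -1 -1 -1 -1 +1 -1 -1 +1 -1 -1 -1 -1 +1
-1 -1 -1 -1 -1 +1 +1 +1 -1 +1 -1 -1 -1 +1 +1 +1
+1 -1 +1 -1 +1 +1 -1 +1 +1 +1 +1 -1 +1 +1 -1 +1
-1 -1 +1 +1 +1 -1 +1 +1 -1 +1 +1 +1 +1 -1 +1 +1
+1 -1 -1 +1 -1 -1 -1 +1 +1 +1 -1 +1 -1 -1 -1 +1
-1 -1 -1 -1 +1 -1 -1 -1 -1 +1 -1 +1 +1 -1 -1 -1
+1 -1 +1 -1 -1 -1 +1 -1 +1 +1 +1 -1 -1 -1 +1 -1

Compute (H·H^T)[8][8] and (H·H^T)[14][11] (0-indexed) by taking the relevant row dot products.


Row 8 of H: [1, 1, -1, -1, 1, -1, 1, 1, 1, -1, -1, -1, 1, -1, 1, 1].
Row 11 of H: [1, -1, 1, -1, 1, 1, -1, 1, 1, 1, 1, -1, 1, 1, -1, 1].
Row 14 of H: [-1, -1, -1, -1, 1, -1, -1, -1, -1, 1, -1, 1, 1, -1, -1, -1].
(H·H^T)[8][8] = Σ_j H[8][j]·H[8][j] = (1)² + (1)² + (-1)² + (-1)² + (1)² + (-1)² + (1)² + (1)² + (1)² + (-1)² + (-1)² + (-1)² + (1)² + (-1)² + (1)² + (1)² = 1 + 1 + 1 + 1 + 1 + 1 + 1 + 1 + 1 + 1 + 1 + 1 + 1 + 1 + 1 + 1 = 16.
(H·H^T)[14][11] = Σ_j H[14][j]·H[11][j] = (-1)·(1) + (-1)·(-1) + (-1)·(1) + (-1)·(-1) + (1)·(1) + (-1)·(1) + (-1)·(-1) + (-1)·(1) + (-1)·(1) + (1)·(1) + (-1)·(1) + (1)·(-1) + (1)·(1) + (-1)·(1) + (-1)·(-1) + (-1)·(1) = -1 + 1 + -1 + 1 + 1 + -1 + 1 + -1 + -1 + 1 + -1 + -1 + 1 + -1 + 1 + -1 = -2.
Rows 14 and 11 are not orthogonal (dot product = -2 ≠ 0), so H is not a Hadamard matrix.

(8,8) entry = 16; (14,11) entry = -2.


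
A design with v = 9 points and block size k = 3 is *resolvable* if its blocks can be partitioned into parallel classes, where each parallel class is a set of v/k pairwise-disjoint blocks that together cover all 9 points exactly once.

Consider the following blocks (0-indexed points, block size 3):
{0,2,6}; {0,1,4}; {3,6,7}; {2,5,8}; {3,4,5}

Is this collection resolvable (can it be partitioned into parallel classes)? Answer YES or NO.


v = 9, block size k = 3, number of blocks = 5.
For resolvability, blocks must partition into parallel classes of size v/k = 3.
Total blocks must therefore be a multiple of 3: 5 = 3·1 + 2 ⇒ not divisible ✗.
Resolvable? NO.

NO


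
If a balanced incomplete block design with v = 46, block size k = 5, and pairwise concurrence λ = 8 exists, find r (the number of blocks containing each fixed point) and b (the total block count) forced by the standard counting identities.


Any 2-(v, k, λ) BIBD satisfies two necessary conditions:
  (i)  Each point sits in r blocks, and counting incidences through any fixed point gives r(k − 1) = λ(v − 1), so r = λ(v − 1)/(k − 1).
  (ii) Total incidences bk = vr, so b = vr/k.
Step 1: r = λ(v − 1)/(k − 1) = 8·(46 − 1)/(5 − 1) = 8·45/4 = 360/4 = 90.
Step 2: b = vr/k = 46·90/5 = 4140/5 = 828.
Check integrality: r = 90 ∈ Z ✓, b = 828 ∈ Z ✓.
(These identities are necessary conditions: they determine r and b for any design with these parameters, but do not by themselves prove that one exists.)

r = 90, b = 828.


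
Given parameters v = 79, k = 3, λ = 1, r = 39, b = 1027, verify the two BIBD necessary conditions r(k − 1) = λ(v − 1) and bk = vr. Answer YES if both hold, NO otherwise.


Condition (i): r(k − 1) = 39·2 = 78; λ(v − 1) = 1·78 = 78. Match? YES.
Condition (ii): bk = 1027·3 = 3081; vr = 79·39 = 3081. Match? YES.
Both conditions hold? YES.

YES


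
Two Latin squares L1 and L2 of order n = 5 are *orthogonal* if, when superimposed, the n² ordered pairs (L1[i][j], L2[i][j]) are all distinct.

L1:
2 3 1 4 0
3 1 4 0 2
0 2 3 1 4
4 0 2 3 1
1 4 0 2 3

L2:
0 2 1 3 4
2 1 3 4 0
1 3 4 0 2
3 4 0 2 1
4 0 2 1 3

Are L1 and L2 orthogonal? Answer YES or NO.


Form the n² = 25 superimposed pairs (L1[i][j], L2[i][j]), row by row (rows and columns indexed from 0):
row 0: (2,0) (3,2) (1,1) (4,3) (0,4)
row 1: (3,2) (1,1) (4,3) (0,4) (2,0)
row 2: (0,1) (2,3) (3,4) (1,0) (4,2)
row 3: (4,3) (0,4) (2,0) (3,2) (1,1)
row 4: (1,4) (4,0) (0,2) (2,1) (3,3)
Orthogonality requires all 25 pairs distinct.
But the pair (3,2) repeats: cell (0,1) has L1 = 3, L2 = 2, and cell (1,0) has L1 = 3, L2 = 2.
A repeated pair means some other pair never occurs (only 15 distinct pairs out of 25), so the squares are not orthogonal.
Conclusion: NO.

NO


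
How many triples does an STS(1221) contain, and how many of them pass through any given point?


An STS(v) is a 2-(v, 3, 1) BIBD: block size k = 3, λ = 1.
Replication: r(k − 1) = λ(v − 1) ⇒ r·2 = 1221 − 1 = 1220 ⇒ r = 610.
Block count: bk = vr ⇒ b·3 = 1221·610 = 744810 ⇒ b = 248270.
(Check via b = v(v − 1)/6 = 1221·1220/6 = 1489620/6 = 248270.)

r = 610, b = 248270.


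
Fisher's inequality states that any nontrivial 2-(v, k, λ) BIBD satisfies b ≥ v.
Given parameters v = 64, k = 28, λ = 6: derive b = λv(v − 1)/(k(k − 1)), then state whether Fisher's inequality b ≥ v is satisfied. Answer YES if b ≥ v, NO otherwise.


b = λv(v − 1)/(k(k − 1)) = 6·64·63/(28·27) = 24192/756 = 32.
Compare with v = 64: b < v, so Fisher's inequality fails.

NO


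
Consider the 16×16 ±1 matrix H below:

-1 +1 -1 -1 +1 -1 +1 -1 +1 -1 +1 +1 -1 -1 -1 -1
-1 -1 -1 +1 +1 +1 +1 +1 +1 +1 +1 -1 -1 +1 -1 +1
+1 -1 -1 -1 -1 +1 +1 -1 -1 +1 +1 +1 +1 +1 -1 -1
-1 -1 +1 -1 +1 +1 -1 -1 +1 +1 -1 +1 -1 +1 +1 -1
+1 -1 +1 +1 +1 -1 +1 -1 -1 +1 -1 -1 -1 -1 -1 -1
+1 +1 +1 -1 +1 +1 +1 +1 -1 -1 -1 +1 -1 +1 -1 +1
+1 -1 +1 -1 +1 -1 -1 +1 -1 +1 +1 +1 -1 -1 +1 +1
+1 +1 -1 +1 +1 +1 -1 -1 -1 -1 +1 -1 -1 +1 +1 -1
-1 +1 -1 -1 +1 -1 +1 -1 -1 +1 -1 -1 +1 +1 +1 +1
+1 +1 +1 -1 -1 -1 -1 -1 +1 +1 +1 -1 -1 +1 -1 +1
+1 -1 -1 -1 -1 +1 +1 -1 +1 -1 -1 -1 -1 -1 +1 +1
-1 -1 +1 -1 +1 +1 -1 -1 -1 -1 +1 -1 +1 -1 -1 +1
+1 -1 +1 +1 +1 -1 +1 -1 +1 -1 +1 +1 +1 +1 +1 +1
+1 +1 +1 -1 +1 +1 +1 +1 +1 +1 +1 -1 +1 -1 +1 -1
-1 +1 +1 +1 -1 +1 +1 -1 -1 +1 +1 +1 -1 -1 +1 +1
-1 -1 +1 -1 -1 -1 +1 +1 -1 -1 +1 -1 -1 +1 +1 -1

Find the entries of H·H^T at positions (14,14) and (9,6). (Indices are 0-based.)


Row 6 of H: [1, -1, 1, -1, 1, -1, -1, 1, -1, 1, 1, 1, -1, -1, 1, 1].
Row 9 of H: [1, 1, 1, -1, -1, -1, -1, -1, 1, 1, 1, -1, -1, 1, -1, 1].
Row 14 of H: [-1, 1, 1, 1, -1, 1, 1, -1, -1, 1, 1, 1, -1, -1, 1, 1].
(H·H^T)[14][14] = Σ_j H[14][j]·H[14][j] = (-1)² + (1)² + (1)² + (1)² + (-1)² + (1)² + (1)² + (-1)² + (-1)² + (1)² + (1)² + (1)² + (-1)² + (-1)² + (1)² + (1)² = 1 + 1 + 1 + 1 + 1 + 1 + 1 + 1 + 1 + 1 + 1 + 1 + 1 + 1 + 1 + 1 = 16.
(H·H^T)[9][6] = Σ_j H[9][j]·H[6][j] = (1)·(1) + (1)·(-1) + (1)·(1) + (-1)·(-1) + (-1)·(1) + (-1)·(-1) + (-1)·(-1) + (-1)·(1) + (1)·(-1) + (1)·(1) + (1)·(1) + (-1)·(1) + (-1)·(-1) + (1)·(-1) + (-1)·(1) + (1)·(1) = 1 + -1 + 1 + 1 + -1 + 1 + 1 + -1 + -1 + 1 + 1 + -1 + 1 + -1 + -1 + 1 = 2.
Rows 9 and 6 are not orthogonal (dot product = 2 ≠ 0), so H is not a Hadamard matrix.

(14,14) entry = 16; (9,6) entry = 2.


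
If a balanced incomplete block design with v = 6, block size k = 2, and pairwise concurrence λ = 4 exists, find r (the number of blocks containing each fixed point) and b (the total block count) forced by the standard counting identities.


Any 2-(v, k, λ) BIBD satisfies two necessary conditions:
  (i)  Each point sits in r blocks, and counting incidences through any fixed point gives r(k − 1) = λ(v − 1), so r = λ(v − 1)/(k − 1).
  (ii) Total incidences bk = vr, so b = vr/k.
Step 1: r = λ(v − 1)/(k − 1) = 4·(6 − 1)/(2 − 1) = 4·5/1 = 20/1 = 20.
Step 2: b = vr/k = 6·20/2 = 120/2 = 60.
Check integrality: r = 20 ∈ Z ✓, b = 60 ∈ Z ✓.
(These identities are necessary conditions: they determine r and b for any design with these parameters, but do not by themselves prove that one exists.)

r = 20, b = 60.


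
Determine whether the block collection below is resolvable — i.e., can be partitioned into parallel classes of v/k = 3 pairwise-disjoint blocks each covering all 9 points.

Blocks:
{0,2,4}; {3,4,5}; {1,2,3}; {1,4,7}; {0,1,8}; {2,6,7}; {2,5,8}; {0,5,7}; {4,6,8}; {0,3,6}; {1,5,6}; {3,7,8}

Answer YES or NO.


v = 9, block size k = 3, number of blocks = 12.
For resolvability, blocks must partition into parallel classes of size v/k = 3.
Total blocks must therefore be a multiple of 3: 12 = 3·4 + 0 ⇒ divisible ✓.
Greedy packing gives 4 candidate class(es). Each should be a full parallel class (size 3, covers all 9 points).
  Class 1 (3 blocks): {0,2,4}; {1,5,6}; {3,7,8}. Points covered: [0, 1, 2, 3, 4, 5, 6, 7, 8].
  Class 2 (3 blocks): {3,4,5}; {0,1,8}; {2,6,7}. Points covered: [0, 1, 2, 3, 4, 5, 6, 7, 8].
  Class 3 (3 blocks): {1,2,3}; {0,5,7}; {4,6,8}. Points covered: [0, 1, 2, 3, 4, 5, 6, 7, 8].
  Class 4 (3 blocks): {1,4,7}; {2,5,8}; {0,3,6}. Points covered: [0, 1, 2, 3, 4, 5, 6, 7, 8].
All classes full (size 3)? YES. All classes cover every point? YES.
Resolvable? YES.

YES


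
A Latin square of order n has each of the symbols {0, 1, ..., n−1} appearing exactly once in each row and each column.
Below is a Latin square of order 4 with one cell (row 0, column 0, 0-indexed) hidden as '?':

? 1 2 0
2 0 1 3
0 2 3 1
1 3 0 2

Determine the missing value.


Row 0 contains symbols [0, 1, 2] — missing [3].
Column 0 contains symbols [0, 1, 2] — missing [3].
The missing symbol must appear in both missing sets; intersection = [3].
Therefore the hidden value is 3.

Missing value = 3.


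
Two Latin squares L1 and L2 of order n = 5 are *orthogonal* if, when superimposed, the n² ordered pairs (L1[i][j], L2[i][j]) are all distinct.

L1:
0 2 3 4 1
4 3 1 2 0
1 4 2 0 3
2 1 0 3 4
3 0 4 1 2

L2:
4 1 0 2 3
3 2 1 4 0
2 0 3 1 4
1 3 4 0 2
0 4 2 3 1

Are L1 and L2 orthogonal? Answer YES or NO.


Form the n² = 25 superimposed pairs (L1[i][j], L2[i][j]), row by row (rows and columns indexed from 0):
row 0: (0,4) (2,1) (3,0) (4,2) (1,3)
row 1: (4,3) (3,2) (1,1) (2,4) (0,0)
row 2: (1,2) (4,0) (2,3) (0,1) (3,4)
row 3: (2,1) (1,3) (0,4) (3,0) (4,2)
row 4: (3,0) (0,4) (4,2) (1,3) (2,1)
Orthogonality requires all 25 pairs distinct.
But the pair (2,1) repeats: cell (0,1) has L1 = 2, L2 = 1, and cell (3,0) has L1 = 2, L2 = 1.
A repeated pair means some other pair never occurs (only 15 distinct pairs out of 25), so the squares are not orthogonal.
Conclusion: NO.

NO


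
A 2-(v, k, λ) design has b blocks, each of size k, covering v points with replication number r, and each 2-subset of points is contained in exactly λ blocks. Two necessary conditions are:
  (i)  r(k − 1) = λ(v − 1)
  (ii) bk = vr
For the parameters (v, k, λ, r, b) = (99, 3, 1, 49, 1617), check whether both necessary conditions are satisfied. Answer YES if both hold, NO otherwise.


Condition (i): r(k − 1) = 49·2 = 98; λ(v − 1) = 1·98 = 98. Match? YES.
Condition (ii): bk = 1617·3 = 4851; vr = 99·49 = 4851. Match? YES.
Both conditions hold? YES.

YES


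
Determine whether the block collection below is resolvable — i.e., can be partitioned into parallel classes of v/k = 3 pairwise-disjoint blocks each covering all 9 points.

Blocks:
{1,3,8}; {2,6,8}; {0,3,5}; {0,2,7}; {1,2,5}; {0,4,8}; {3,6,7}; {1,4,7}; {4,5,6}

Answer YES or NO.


v = 9, block size k = 3, number of blocks = 9.
For resolvability, blocks must partition into parallel classes of size v/k = 3.
Total blocks must therefore be a multiple of 3: 9 = 3·3 + 0 ⇒ divisible ✓.
Greedy packing gives 3 candidate class(es). Each should be a full parallel class (size 3, covers all 9 points).
  Class 1 (3 blocks): {1,3,8}; {0,2,7}; {4,5,6}. Points covered: [0, 1, 2, 3, 4, 5, 6, 7, 8].
  Class 2 (3 blocks): {2,6,8}; {0,3,5}; {1,4,7}. Points covered: [0, 1, 2, 3, 4, 5, 6, 7, 8].
  Class 3 (3 blocks): {1,2,5}; {0,4,8}; {3,6,7}. Points covered: [0, 1, 2, 3, 4, 5, 6, 7, 8].
All classes full (size 3)? YES. All classes cover every point? YES.
Resolvable? YES.

YES


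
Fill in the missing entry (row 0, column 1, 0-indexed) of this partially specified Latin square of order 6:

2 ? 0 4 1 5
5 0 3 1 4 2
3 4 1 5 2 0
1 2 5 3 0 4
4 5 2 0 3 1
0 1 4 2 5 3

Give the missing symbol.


Row 0 contains symbols [0, 1, 2, 4, 5] — missing [3].
Column 1 contains symbols [0, 1, 2, 4, 5] — missing [3].
The missing symbol must appear in both missing sets; intersection = [3].
Therefore the hidden value is 3.

Missing value = 3.


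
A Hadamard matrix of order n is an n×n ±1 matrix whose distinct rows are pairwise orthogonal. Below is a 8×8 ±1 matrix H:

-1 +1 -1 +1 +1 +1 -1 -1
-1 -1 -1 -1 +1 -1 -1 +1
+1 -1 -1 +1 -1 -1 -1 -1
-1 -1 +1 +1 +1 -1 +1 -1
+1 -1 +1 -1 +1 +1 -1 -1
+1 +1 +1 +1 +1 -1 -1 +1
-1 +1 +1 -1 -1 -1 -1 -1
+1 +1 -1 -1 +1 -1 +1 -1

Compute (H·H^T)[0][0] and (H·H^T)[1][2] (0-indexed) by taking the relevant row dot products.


Row 0 of H: [-1, 1, -1, 1, 1, 1, -1, -1].
Row 1 of H: [-1, -1, -1, -1, 1, -1, -1, 1].
Row 2 of H: [1, -1, -1, 1, -1, -1, -1, -1].
(H·H^T)[0][0] = Σ_j H[0][j]·H[0][j] = (-1)² + (1)² + (-1)² + (1)² + (1)² + (1)² + (-1)² + (-1)² = 1 + 1 + 1 + 1 + 1 + 1 + 1 + 1 = 8.
(H·H^T)[1][2] = Σ_j H[1][j]·H[2][j] = (-1)·(1) + (-1)·(-1) + (-1)·(-1) + (-1)·(1) + (1)·(-1) + (-1)·(-1) + (-1)·(-1) + (1)·(-1) = -1 + 1 + 1 + -1 + -1 + 1 + 1 + -1 = 0.
So rows 1 and 2 are orthogonal; the diagonal entry equals n = 8.

(0,0) entry = 8; (1,2) entry = 0.


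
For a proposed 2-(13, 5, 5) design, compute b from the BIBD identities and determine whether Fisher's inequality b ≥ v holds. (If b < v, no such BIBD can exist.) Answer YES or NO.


r = λ(v − 1)/(k − 1) = 5·12/4 = 15.
b = vr/k = 13·15/5 = 39.
Fisher's inequality: b ≥ v ⇔ 39 ≥ 13? YES.

YES


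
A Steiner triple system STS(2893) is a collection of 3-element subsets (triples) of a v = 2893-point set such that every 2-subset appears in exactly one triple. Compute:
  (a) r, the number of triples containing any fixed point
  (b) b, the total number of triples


An STS(v) is a 2-(v, 3, 1) BIBD: block size k = 3, λ = 1.
Replication: r(k − 1) = λ(v − 1) ⇒ r·2 = 2893 − 1 = 2892 ⇒ r = 1446.
Block count: b = v(v − 1)/6 = 2893·2892/6 = 8366556/6 = 1394426.
(Check via bk = vr: 1394426·3 = 4183278 = 2893·1446 = 4183278 ✓.)

r = 1446, b = 1394426.


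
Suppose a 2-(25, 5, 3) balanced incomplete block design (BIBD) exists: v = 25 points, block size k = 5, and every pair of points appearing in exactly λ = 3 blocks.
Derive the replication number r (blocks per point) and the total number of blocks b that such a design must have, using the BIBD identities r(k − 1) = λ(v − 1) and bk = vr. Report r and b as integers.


Any 2-(v, k, λ) BIBD satisfies two necessary conditions:
  (i)  Each point sits in r blocks, and counting incidences through any fixed point gives r(k − 1) = λ(v − 1), so r = λ(v − 1)/(k − 1).
  (ii) Total incidences bk = vr, so b = vr/k.
Step 1: r = λ(v − 1)/(k − 1) = 3·(25 − 1)/(5 − 1) = 3·24/4 = 72/4 = 18.
Step 2: b = vr/k = 25·18/5 = 450/5 = 90.
Check integrality: r = 18 ∈ Z ✓, b = 90 ∈ Z ✓.
(These identities are necessary conditions: they determine r and b for any design with these parameters, but do not by themselves prove that one exists.)

r = 18, b = 90.


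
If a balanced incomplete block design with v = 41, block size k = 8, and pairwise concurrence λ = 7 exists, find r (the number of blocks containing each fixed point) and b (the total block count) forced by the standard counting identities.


Any 2-(v, k, λ) BIBD satisfies two necessary conditions:
  (i)  Each point sits in r blocks, and counting incidences through any fixed point gives r(k − 1) = λ(v − 1), so r = λ(v − 1)/(k − 1).
  (ii) Total incidences bk = vr, so b = vr/k.
Step 1: r = λ(v − 1)/(k − 1) = 7·(41 − 1)/(8 − 1) = 7·40/7 = 280/7 = 40.
Step 2: b = vr/k = 41·40/8 = 1640/8 = 205.
Check integrality: r = 40 ∈ Z ✓, b = 205 ∈ Z ✓.
(These identities are necessary conditions: they determine r and b for any design with these parameters, but do not by themselves prove that one exists.)

r = 40, b = 205.


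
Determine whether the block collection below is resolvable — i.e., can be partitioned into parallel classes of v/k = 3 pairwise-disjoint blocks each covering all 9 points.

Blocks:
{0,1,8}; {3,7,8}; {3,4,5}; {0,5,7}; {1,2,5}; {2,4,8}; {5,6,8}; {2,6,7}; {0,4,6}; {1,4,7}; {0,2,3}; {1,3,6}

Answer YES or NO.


v = 9, block size k = 3, number of blocks = 12.
For resolvability, blocks must partition into parallel classes of size v/k = 3.
Total blocks must therefore be a multiple of 3: 12 = 3·4 + 0 ⇒ divisible ✓.
Greedy packing gives 4 candidate class(es). Each should be a full parallel class (size 3, covers all 9 points).
  Class 1 (3 blocks): {0,1,8}; {3,4,5}; {2,6,7}. Points covered: [0, 1, 2, 3, 4, 5, 6, 7, 8].
  Class 2 (3 blocks): {3,7,8}; {1,2,5}; {0,4,6}. Points covered: [0, 1, 2, 3, 4, 5, 6, 7, 8].
  Class 3 (3 blocks): {0,5,7}; {2,4,8}; {1,3,6}. Points covered: [0, 1, 2, 3, 4, 5, 6, 7, 8].
  Class 4 (3 blocks): {5,6,8}; {1,4,7}; {0,2,3}. Points covered: [0, 1, 2, 3, 4, 5, 6, 7, 8].
All classes full (size 3)? YES. All classes cover every point? YES.
Resolvable? YES.

YES


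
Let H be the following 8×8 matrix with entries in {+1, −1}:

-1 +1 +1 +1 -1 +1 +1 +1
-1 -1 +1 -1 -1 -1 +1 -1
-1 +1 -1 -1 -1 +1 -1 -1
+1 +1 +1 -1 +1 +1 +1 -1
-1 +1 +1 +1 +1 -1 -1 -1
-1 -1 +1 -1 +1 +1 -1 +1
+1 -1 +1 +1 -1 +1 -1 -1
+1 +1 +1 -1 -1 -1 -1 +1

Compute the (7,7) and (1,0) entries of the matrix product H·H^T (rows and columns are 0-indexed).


Row 0 of H: [-1, 1, 1, 1, -1, 1, 1, 1].
Row 1 of H: [-1, -1, 1, -1, -1, -1, 1, -1].
Row 7 of H: [1, 1, 1, -1, -1, -1, -1, 1].
(H·H^T)[7][7] = Σ_j H[7][j]·H[7][j] = (1)² + (1)² + (1)² + (-1)² + (-1)² + (-1)² + (-1)² + (1)² = 1 + 1 + 1 + 1 + 1 + 1 + 1 + 1 = 8.
(H·H^T)[1][0] = Σ_j H[1][j]·H[0][j] = (-1)·(-1) + (-1)·(1) + (1)·(1) + (-1)·(1) + (-1)·(-1) + (-1)·(1) + (1)·(1) + (-1)·(1) = 1 + -1 + 1 + -1 + 1 + -1 + 1 + -1 = 0.
So rows 1 and 0 are orthogonal; the diagonal entry equals n = 8.

(7,7) entry = 8; (1,0) entry = 0.


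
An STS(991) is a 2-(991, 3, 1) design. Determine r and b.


An STS(v) is a 2-(v, 3, 1) BIBD: block size k = 3, λ = 1.
Replication: r(k − 1) = λ(v − 1) ⇒ r·2 = 991 − 1 = 990 ⇒ r = 495.
Block count: b = v(v − 1)/6 = 991·990/6 = 981090/6 = 163515.
(Check via bk = vr: 163515·3 = 490545 = 991·495 = 490545 ✓.)

r = 495, b = 163515.


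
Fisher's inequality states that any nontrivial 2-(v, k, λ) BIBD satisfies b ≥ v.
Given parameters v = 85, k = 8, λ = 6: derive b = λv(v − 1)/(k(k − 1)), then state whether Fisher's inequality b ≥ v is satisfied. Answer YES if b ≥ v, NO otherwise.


b = λv(v − 1)/(k(k − 1)) = 6·85·84/(8·7) = 42840/56 = 765.
Compare with v = 85: b ≥ v, so Fisher's inequality holds.

YES


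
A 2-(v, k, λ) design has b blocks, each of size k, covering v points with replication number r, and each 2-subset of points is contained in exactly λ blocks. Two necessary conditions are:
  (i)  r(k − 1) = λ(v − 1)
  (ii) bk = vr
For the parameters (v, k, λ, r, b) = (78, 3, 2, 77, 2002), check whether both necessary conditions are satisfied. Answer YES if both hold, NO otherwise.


Condition (i): r(k − 1) = 77·2 = 154; λ(v − 1) = 2·77 = 154. Match? YES.
Condition (ii): bk = 2002·3 = 6006; vr = 78·77 = 6006. Match? YES.
Both conditions hold? YES.

YES


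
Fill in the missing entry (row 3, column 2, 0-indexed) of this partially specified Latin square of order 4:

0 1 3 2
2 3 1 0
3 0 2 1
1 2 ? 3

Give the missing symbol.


Row 3 contains symbols [1, 2, 3] — missing [0].
Column 2 contains symbols [1, 2, 3] — missing [0].
The missing symbol must appear in both missing sets; intersection = [0].
Therefore the hidden value is 0.

Missing value = 0.


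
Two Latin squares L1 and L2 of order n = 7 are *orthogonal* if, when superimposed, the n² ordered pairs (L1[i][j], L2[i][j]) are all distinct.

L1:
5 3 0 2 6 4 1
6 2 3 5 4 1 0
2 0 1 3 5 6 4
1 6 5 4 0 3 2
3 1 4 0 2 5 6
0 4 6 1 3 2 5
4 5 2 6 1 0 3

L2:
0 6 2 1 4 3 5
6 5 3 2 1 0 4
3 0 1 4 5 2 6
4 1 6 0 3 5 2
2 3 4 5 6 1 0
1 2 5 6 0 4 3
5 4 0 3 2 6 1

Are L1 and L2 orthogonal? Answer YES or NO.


Form the n² = 49 superimposed pairs (L1[i][j], L2[i][j]), row by row (rows and columns indexed from 0):
row 0: (5,0) (3,6) (0,2) (2,1) (6,4) (4,3) (1,5)
row 1: (6,6) (2,5) (3,3) (5,2) (4,1) (1,0) (0,4)
row 2: (2,3) (0,0) (1,1) (3,4) (5,5) (6,2) (4,6)
row 3: (1,4) (6,1) (5,6) (4,0) (0,3) (3,5) (2,2)
row 4: (3,2) (1,3) (4,4) (0,5) (2,6) (5,1) (6,0)
row 5: (0,1) (4,2) (6,5) (1,6) (3,0) (2,4) (5,3)
row 6: (4,5) (5,4) (2,0) (6,3) (1,2) (0,6) (3,1)
Orthogonality requires all 49 pairs distinct.
Check by first coordinate: for each symbol s of L1, list the L2 entries in the n cells where L1 = s; they must all differ.
  L1 = 0: L2 entries (in reading order) 2, 4, 0, 3, 5, 1, 6 — all 7 distinct ✓
  L1 = 1: L2 entries (in reading order) 5, 0, 1, 4, 3, 6, 2 — all 7 distinct ✓
  L1 = 2: L2 entries (in reading order) 1, 5, 3, 2, 6, 4, 0 — all 7 distinct ✓
  L1 = 3: L2 entries (in reading order) 6, 3, 4, 5, 2, 0, 1 — all 7 distinct ✓
  L1 = 4: L2 entries (in reading order) 3, 1, 6, 0, 4, 2, 5 — all 7 distinct ✓
  L1 = 5: L2 entries (in reading order) 0, 2, 5, 6, 1, 3, 4 — all 7 distinct ✓
  L1 = 6: L2 entries (in reading order) 4, 6, 2, 1, 0, 5, 3 — all 7 distinct ✓
Every symbol of L1 meets every symbol of L2 exactly once, so all 49 pairs are distinct (49 of 49).
Conclusion: YES.

YES
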